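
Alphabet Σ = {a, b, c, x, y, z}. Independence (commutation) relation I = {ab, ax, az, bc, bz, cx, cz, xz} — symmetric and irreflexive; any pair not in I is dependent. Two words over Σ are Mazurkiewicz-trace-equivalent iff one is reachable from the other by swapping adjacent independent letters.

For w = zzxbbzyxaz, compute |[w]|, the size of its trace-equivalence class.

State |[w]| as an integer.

#0=z has no predecessor
#1=z depends on [0:z]
#2=x has no predecessor
#3=b depends on [2:x]
#4=b depends on [3:b]
#5=z depends on [1:z]
#6=y depends on [4:b, 5:z]
#7=x depends on [6:y]
#8=a depends on [6:y]
#9=z depends on [6:y]
sources: [0:z, 2:x]
N(rest) = Σ N(rest − s) over sources s of rest; N(one piece) = 1:
  size 1 → [7]=1  [8]=1  [9]=1
  size 2 → [7,8]=2  [7,9]=2  [8,9]=2
  size 3 → [7,8,9]=6
  size 4 → [6,7,8,9]=6
  size 5 → [4,6,7,8,9]=6  [5,6,7,8,9]=6
  size 6 → [1,5,6,7,8,9]=6  [3,4,6,7,8,9]=6  [4,5,6,7,8,9]=12
  size 7 → [0,1,5,6,7,8,9]=6  [1,4,5,6,7,8,9]=18  [2,3,4,6,7,8,9]=6  [3,4,5,6,7,8,9]=18
  size 8 → [0,1,4,5,6,7,8,9]=24  [1,3,4,5,6,7,8,9]=36  [2,3,4,5,6,7,8,9]=24
  first=0(z) contributes 60
  first=2(x) contributes 60
|[w]| = 120

120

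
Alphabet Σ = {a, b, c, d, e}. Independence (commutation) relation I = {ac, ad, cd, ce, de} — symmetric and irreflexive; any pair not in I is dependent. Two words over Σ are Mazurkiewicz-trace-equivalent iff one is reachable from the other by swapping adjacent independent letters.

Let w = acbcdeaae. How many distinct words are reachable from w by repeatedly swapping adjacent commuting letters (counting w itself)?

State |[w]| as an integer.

60

#0=a has no predecessor
#1=c has no predecessor
#2=b depends on [0:a, 1:c]
#3=c depends on [2:b]
#4=d depends on [2:b]
#5=e depends on [2:b]
#6=a depends on [5:e]
#7=a depends on [6:a]
#8=e depends on [7:a]
sources: [0:a, 1:c]
N(rest) = Σ N(rest − s) over sources s of rest; N(one piece) = 1:
  size 1 → [3]=1  [4]=1  [8]=1
  size 2 → [3,4]=2  [3,8]=2  [4,8]=2  [7,8]=1
  size 3 → [3,4,8]=6  [3,7,8]=3  [4,7,8]=3  [6,7,8]=1
  size 4 → [3,4,7,8]=12  [3,6,7,8]=4  [4,6,7,8]=4  [5,6,7,8]=1
  size 5 → [3,4,6,7,8]=20  [3,5,6,7,8]=5  [4,5,6,7,8]=5
  size 6 → [3,4,5,6,7,8]=30
  size 7 → [2,3,4,5,6,7,8]=30
  first=0(a) contributes 30
  first=1(c) contributes 30
|[w]| = 60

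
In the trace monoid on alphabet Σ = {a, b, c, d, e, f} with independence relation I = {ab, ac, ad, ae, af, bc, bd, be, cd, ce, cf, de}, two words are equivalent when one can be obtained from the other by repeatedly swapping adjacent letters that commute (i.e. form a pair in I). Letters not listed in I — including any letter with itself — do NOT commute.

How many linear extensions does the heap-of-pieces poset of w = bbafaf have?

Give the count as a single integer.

drop 0:b onto floor
drop 1:b onto {0:b}
drop 2:a onto floor
drop 3:f onto {1:b}
drop 4:a onto {2:a}
drop 5:f onto {3:f}
ground layer = {0:b, 2:a}
drop-orders for the pieces not yet dropped (sum over which currently-grounded one goes next):
  1 to go: {4} 1  {5} 1
  2 to go: {2,4} 1  {3,5} 1  {4,5} 2
  3 to go: {1,3,5} 1  {2,4,5} 3  {3,4,5} 3
  4 to go: {0,1,3,5} 1  {1,3,4,5} 4  {2,3,4,5} 6
  if 0:b drops first: 10 orders
  if 2:a drops first: 5 orders
heap linearizations: 15

15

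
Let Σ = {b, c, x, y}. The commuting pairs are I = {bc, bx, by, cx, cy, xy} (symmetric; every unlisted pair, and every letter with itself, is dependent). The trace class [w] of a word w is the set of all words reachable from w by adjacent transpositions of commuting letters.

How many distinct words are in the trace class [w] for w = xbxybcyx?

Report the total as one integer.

1680

drop 0:x onto floor
drop 1:b onto floor
drop 2:x onto {0:x}
drop 3:y onto floor
drop 4:b onto {1:b}
drop 5:c onto floor
drop 6:y onto {3:y}
drop 7:x onto {2:x}
ground layer = {0:x, 1:b, 3:y, 5:c}
drop-orders for the pieces not yet dropped (sum over which currently-grounded one goes next):
  1 to go: {4} 1  {5} 1  {6} 1  {7} 1
  2 to go: {1,4} 1  {2,7} 1  {3,6} 1  {4,5} 2  {4,6} 2  {4,7} 2  {5,6} 2  {5,7} 2  {6,7} 2
  3 to go: {0,2,7} 1  {1,4,5} 3  {1,4,6} 3  {1,4,7} 3  {2,4,7} 3  {2,5,7} 3  {2,6,7} 3  {3,4,6} 3  {3,5,6} 3  {3,6,7} 3  {4,5,6} 6  {4,5,7} 6  {4,6,7} 6  {5,6,7} 6
  4 to go: {0,2,4,7} 4  {0,2,5,7} 4  {0,2,6,7} 4  {1,2,4,7} 6  {1,3,4,6} 6  {1,4,5,6} 12  {1,4,5,7} 12  {1,4,6,7} 12  {2,3,6,7} 6  {2,4,5,7} 12  {2,4,6,7} 12  {2,5,6,7} 12  {3,4,5,6} 12  {3,4,6,7} 12  {3,5,6,7} 12  {4,5,6,7} 24
  5 to go: {0,1,2,4,7} 10  {0,2,3,6,7} 10  {0,2,4,5,7} 20  {0,2,4,6,7} 20  {0,2,5,6,7} 20  {1,2,4,5,7} 30  {1,2,4,6,7} 30  {1,3,4,5,6} 30  {1,3,4,6,7} 30  {1,4,5,6,7} 60  {2,3,4,6,7} 30  {2,3,5,6,7} 30  {2,4,5,6,7} 60  {3,4,5,6,7} 60
  6 to go: {0,1,2,4,5,7} 60  {0,1,2,4,6,7} 60  {0,2,3,4,6,7} 60  {0,2,3,5,6,7} 60  {0,2,4,5,6,7} 120  {1,2,3,4,6,7} 90  {1,2,4,5,6,7} 180  {1,3,4,5,6,7} 180  {2,3,4,5,6,7} 180
  if 0:x drops first: 630 orders
  if 1:b drops first: 420 orders
  if 3:y drops first: 420 orders
  if 5:c drops first: 210 orders
heap linearizations: 1680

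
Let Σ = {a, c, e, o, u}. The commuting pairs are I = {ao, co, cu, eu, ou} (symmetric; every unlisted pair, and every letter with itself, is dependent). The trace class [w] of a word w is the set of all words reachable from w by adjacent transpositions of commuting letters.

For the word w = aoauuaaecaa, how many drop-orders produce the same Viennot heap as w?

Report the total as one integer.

7

#0=a has no predecessor
#1=o has no predecessor
#2=a depends on [0:a]
#3=u depends on [2:a]
#4=u depends on [3:u]
#5=a depends on [4:u]
#6=a depends on [5:a]
#7=e depends on [1:o, 6:a]
#8=c depends on [7:e]
#9=a depends on [8:c]
#10=a depends on [9:a]
sources: [0:a, 1:o]
N(rest) = Σ N(rest − s) over sources s of rest; N(one piece) = 1:
  size 1 → [10]=1
  size 2 → [9,10]=1
  size 3 → [8,9,10]=1
  size 4 → [7,8,9,10]=1
  size 5 → [1,7,8,9,10]=1  [6,7,8,9,10]=1
  size 6 → [1,6,7,8,9,10]=2  [5,6,7,8,9,10]=1
  size 7 → [1,5,6,7,8,9,10]=3  [4,5,6,7,8,9,10]=1
  size 8 → [1,4,5,6,7,8,9,10]=4  [3,4,5,6,7,8,9,10]=1
  size 9 → [1,3,4,5,6,7,8,9,10]=5  [2,3,4,5,6,7,8,9,10]=1
  first=0(a) contributes 6
  first=1(o) contributes 1
|[w]| = 7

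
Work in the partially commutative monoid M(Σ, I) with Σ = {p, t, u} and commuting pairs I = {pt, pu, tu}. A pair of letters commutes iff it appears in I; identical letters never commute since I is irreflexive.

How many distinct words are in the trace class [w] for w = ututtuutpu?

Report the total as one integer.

piece 0:u — minimal
piece 1:t — minimal
piece 2:u rests on {0:u}
piece 3:t rests on {1:t}
piece 4:t rests on {3:t}
piece 5:u rests on {2:u}
piece 6:u rests on {5:u}
piece 7:t rests on {4:t}
piece 8:p — minimal
piece 9:u rests on {6:u}
minimal pieces: {0:u, 1:t, 8:p}
ways to finish when only these pieces remain (= sum over removing one remaining piece with nothing left below it):
  1 left: {7}→1  {8}→1  {9}→1
  2 left: {4,7}→1  {6,9}→1  {7,8}→2  {7,9}→2  {8,9}→2
  3 left: {3,4,7}→1  {4,7,8}→3  {4,7,9}→3  {5,6,9}→1  {6,7,9}→3  {6,8,9}→3  {7,8,9}→6
  4 left: {1,3,4,7}→1  {2,5,6,9}→1  {3,4,7,8}→4  {3,4,7,9}→4  {4,6,7,9}→6  {4,7,8,9}→12  {5,6,7,9}→4  {5,6,8,9}→4  {6,7,8,9}→12
  5 left: {0,2,5,6,9}→1  {1,3,4,7,8}→5  {1,3,4,7,9}→5  {2,5,6,7,9}→5  {2,5,6,8,9}→5  {3,4,6,7,9}→10  {3,4,7,8,9}→20  {4,5,6,7,9}→10  {4,6,7,8,9}→30  {5,6,7,8,9}→20
  6 left: {0,2,5,6,7,9}→6  {0,2,5,6,8,9}→6  {1,3,4,6,7,9}→15  {1,3,4,7,8,9}→30  {2,4,5,6,7,9}→15  {2,5,6,7,8,9}→30  {3,4,5,6,7,9}→20  {3,4,6,7,8,9}→60  {4,5,6,7,8,9}→60
  7 left: {0,2,4,5,6,7,9}→21  {0,2,5,6,7,8,9}→42  {1,3,4,5,6,7,9}→35  {1,3,4,6,7,8,9}→105  {2,3,4,5,6,7,9}→35  {2,4,5,6,7,8,9}→105  {3,4,5,6,7,8,9}→140
  8 left: {0,2,3,4,5,6,7,9}→56  {0,2,4,5,6,7,8,9}→168  {1,2,3,4,5,6,7,9}→70  {1,3,4,5,6,7,8,9}→280  {2,3,4,5,6,7,8,9}→280
  placing 0:u first → 630 extensions
  placing 1:t first → 504 extensions
  placing 8:p first → 126 extensions
total linear extensions = 1260

1260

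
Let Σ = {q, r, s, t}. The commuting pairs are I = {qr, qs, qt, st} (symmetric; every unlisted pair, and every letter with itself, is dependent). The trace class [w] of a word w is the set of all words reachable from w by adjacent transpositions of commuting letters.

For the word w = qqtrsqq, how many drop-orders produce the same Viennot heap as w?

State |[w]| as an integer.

#0=q has no predecessor
#1=q depends on [0:q]
#2=t has no predecessor
#3=r depends on [2:t]
#4=s depends on [3:r]
#5=q depends on [1:q]
#6=q depends on [5:q]
sources: [0:q, 2:t]
N(rest) = Σ N(rest − s) over sources s of rest; N(one piece) = 1:
  size 1 → [4]=1  [6]=1
  size 2 → [3,4]=1  [4,6]=2  [5,6]=1
  size 3 → [1,5,6]=1  [2,3,4]=1  [3,4,6]=3  [4,5,6]=3
  size 4 → [0,1,5,6]=1  [1,4,5,6]=4  [2,3,4,6]=4  [3,4,5,6]=6
  size 5 → [0,1,4,5,6]=5  [1,3,4,5,6]=10  [2,3,4,5,6]=10
  first=0(q) contributes 20
  first=2(t) contributes 15
|[w]| = 35

35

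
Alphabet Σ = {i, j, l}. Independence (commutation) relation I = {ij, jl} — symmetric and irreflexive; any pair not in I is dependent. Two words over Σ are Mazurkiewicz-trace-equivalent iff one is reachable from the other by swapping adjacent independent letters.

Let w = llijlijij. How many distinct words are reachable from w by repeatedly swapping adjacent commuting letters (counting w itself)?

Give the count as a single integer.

0(l) covers ∅
1(l) covers 0:l
2(i) covers 1:l
3(j) covers ∅
4(l) covers 2:i
5(i) covers 4:l
6(j) covers 3:j
7(i) covers 5:i
8(j) covers 6:j
floor of heap: 0:l, 3:j
completions by unplaced set U, small U first (add the entries for U minus each lowest piece of U):
  |U|=1: {7}:1  {8}:1
  |U|=2: {5,7}:1  {6,8}:1  {7,8}:2
  |U|=3: {3,6,8}:1  {4,5,7}:1  {5,7,8}:3  {6,7,8}:3
  |U|=4: {2,4,5,7}:1  {3,6,7,8}:4  {4,5,7,8}:4  {5,6,7,8}:6
  |U|=5: {1,2,4,5,7}:1  {2,4,5,7,8}:5  {3,5,6,7,8}:10  {4,5,6,7,8}:10
  |U|=6: {0,1,2,4,5,7}:1  {1,2,4,5,7,8}:6  {2,4,5,6,7,8}:15  {3,4,5,6,7,8}:20
  |U|=7: {0,1,2,4,5,7,8}:7  {1,2,4,5,6,7,8}:21  {2,3,4,5,6,7,8}:35
  start at 0(l): 56
  start at 3(j): 28
sum over floor = 84

84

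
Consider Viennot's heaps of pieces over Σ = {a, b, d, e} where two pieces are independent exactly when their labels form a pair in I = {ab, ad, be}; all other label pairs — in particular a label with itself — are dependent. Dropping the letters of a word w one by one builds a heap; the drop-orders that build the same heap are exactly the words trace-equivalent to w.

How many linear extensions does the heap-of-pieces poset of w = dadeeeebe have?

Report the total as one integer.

19

0(d) covers ∅
1(a) covers ∅
2(d) covers 0:d
3(e) covers 1:a, 2:d
4(e) covers 3:e
5(e) covers 4:e
6(e) covers 5:e
7(b) covers 2:d
8(e) covers 6:e
floor of heap: 0:d, 1:a
completions by unplaced set U, small U first (add the entries for U minus each lowest piece of U):
  |U|=1: {7}:1  {8}:1
  |U|=2: {6,8}:1  {7,8}:2
  |U|=3: {5,6,8}:1  {6,7,8}:3
  |U|=4: {4,5,6,8}:1  {5,6,7,8}:4
  |U|=5: {3,4,5,6,8}:1  {4,5,6,7,8}:5
  |U|=6: {1,3,4,5,6,8}:1  {3,4,5,6,7,8}:6
  |U|=7: {1,3,4,5,6,7,8}:7  {2,3,4,5,6,7,8}:6
  start at 0(d): 13
  start at 1(a): 6
sum over floor = 19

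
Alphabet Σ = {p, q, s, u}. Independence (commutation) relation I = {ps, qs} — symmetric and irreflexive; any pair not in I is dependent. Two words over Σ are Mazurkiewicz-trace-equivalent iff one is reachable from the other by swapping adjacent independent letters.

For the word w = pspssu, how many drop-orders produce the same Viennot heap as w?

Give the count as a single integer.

10

piece 0:p — minimal
piece 1:s — minimal
piece 2:p rests on {0:p}
piece 3:s rests on {1:s}
piece 4:s rests on {3:s}
piece 5:u rests on {2:p, 4:s}
minimal pieces: {0:p, 1:s}
ways to finish when only these pieces remain (= sum over removing one remaining piece with nothing left below it):
  1 left: {5}→1
  2 left: {2,5}→1  {4,5}→1
  3 left: {0,2,5}→1  {2,4,5}→2  {3,4,5}→1
  4 left: {0,2,4,5}→3  {1,3,4,5}→1  {2,3,4,5}→3
  placing 0:p first → 4 extensions
  placing 1:s first → 6 extensions
total linear extensions = 10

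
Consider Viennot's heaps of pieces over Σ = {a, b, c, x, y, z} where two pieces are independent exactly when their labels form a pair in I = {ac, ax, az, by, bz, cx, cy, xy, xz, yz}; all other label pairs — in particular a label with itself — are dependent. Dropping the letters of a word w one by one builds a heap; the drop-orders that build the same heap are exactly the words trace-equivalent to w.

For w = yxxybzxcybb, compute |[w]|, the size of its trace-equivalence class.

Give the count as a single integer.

piece 0:y — minimal
piece 1:x — minimal
piece 2:x rests on {1:x}
piece 3:y rests on {0:y}
piece 4:b rests on {2:x}
piece 5:z — minimal
piece 6:x rests on {4:b}
piece 7:c rests on {4:b, 5:z}
piece 8:y rests on {3:y}
piece 9:b rests on {6:x, 7:c}
piece 10:b rests on {9:b}
minimal pieces: {0:y, 1:x, 5:z}
ways to finish when only these pieces remain (= sum over removing one remaining piece with nothing left below it):
  1 left: {8}→1  {10}→1
  2 left: {3,8}→1  {8,10}→2  {9,10}→1
  3 left: {0,3,8}→1  {3,8,10}→3  {6,9,10}→1  {7,9,10}→1  {8,9,10}→3
  4 left: {0,3,8,10}→4  {3,8,9,10}→6  {5,7,9,10}→1  {6,7,9,10}→2  {6,8,9,10}→4  {7,8,9,10}→4
  5 left: {0,3,8,9,10}→10  {3,6,8,9,10}→10  {3,7,8,9,10}→10  {4,6,7,9,10}→2  {5,6,7,9,10}→3  {5,7,8,9,10}→5  {6,7,8,9,10}→10
  6 left: {0,3,6,8,9,10}→20  {0,3,7,8,9,10}→20  {2,4,6,7,9,10}→2  {3,5,7,8,9,10}→15  {3,6,7,8,9,10}→30  {4,5,6,7,9,10}→5  {4,6,7,8,9,10}→12  {5,6,7,8,9,10}→18
  7 left: {0,3,5,7,8,9,10}→35  {0,3,6,7,8,9,10}→70  {1,2,4,6,7,9,10}→2  {2,4,5,6,7,9,10}→7  {2,4,6,7,8,9,10}→14  {3,4,6,7,8,9,10}→42  {3,5,6,7,8,9,10}→63  {4,5,6,7,8,9,10}→35
  8 left: {0,3,4,6,7,8,9,10}→112  {0,3,5,6,7,8,9,10}→168  {1,2,4,5,6,7,9,10}→9  {1,2,4,6,7,8,9,10}→16  {2,3,4,6,7,8,9,10}→56  {2,4,5,6,7,8,9,10}→56  {3,4,5,6,7,8,9,10}→140
  9 left: {0,2,3,4,6,7,8,9,10}→168  {0,3,4,5,6,7,8,9,10}→420  {1,2,3,4,6,7,8,9,10}→72  {1,2,4,5,6,7,8,9,10}→81  {2,3,4,5,6,7,8,9,10}→252
  placing 0:y first → 405 extensions
  placing 1:x first → 840 extensions
  placing 5:z first → 240 extensions
total linear extensions = 1485

1485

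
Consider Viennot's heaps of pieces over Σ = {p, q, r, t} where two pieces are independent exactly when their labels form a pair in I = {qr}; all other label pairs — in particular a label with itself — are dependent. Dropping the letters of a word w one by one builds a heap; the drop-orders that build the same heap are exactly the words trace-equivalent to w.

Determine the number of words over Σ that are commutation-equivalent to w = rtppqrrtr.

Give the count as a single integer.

0(r) covers ∅
1(t) covers 0:r
2(p) covers 1:t
3(p) covers 2:p
4(q) covers 3:p
5(r) covers 3:p
6(r) covers 5:r
7(t) covers 4:q, 6:r
8(r) covers 7:t
floor of heap: 0:r
completions by unplaced set U, small U first (add the entries for U minus each lowest piece of U):
  |U|=1: {8}:1
  |U|=2: {7,8}:1
  |U|=3: {4,7,8}:1  {6,7,8}:1
  |U|=4: {4,6,7,8}:2  {5,6,7,8}:1
  |U|=5: {4,5,6,7,8}:3
  |U|=6: {3,4,5,6,7,8}:3
  |U|=7: {2,3,4,5,6,7,8}:3
  start at 0(r): 3

3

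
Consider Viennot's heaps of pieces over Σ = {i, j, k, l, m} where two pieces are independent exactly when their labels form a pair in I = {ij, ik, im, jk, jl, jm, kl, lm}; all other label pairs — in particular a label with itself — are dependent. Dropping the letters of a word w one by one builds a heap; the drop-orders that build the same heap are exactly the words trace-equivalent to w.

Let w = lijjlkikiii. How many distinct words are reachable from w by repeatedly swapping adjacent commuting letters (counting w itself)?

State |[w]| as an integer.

0(l) covers ∅
1(i) covers 0:l
2(j) covers ∅
3(j) covers 2:j
4(l) covers 1:i
5(k) covers ∅
6(i) covers 4:l
7(k) covers 5:k
8(i) covers 6:i
9(i) covers 8:i
10(i) covers 9:i
floor of heap: 0:l, 2:j, 5:k
completions by unplaced set U, small U first (add the entries for U minus each lowest piece of U):
  |U|=1: {3}:1  {7}:1  {10}:1
  |U|=2: {2,3}:1  {3,7}:2  {3,10}:2  {5,7}:1  {7,10}:2  {9,10}:1
  |U|=3: {2,3,7}:3  {2,3,10}:3  {3,5,7}:3  {3,7,10}:6  {3,9,10}:3  {5,7,10}:3  {7,9,10}:3  {8,9,10}:1
  |U|=4: {2,3,5,7}:6  {2,3,7,10}:12  {2,3,9,10}:6  {3,5,7,10}:12  {3,7,9,10}:12  {3,8,9,10}:4  {5,7,9,10}:6  {6,8,9,10}:1  {7,8,9,10}:4
  |U|=5: {2,3,5,7,10}:30  {2,3,7,9,10}:30  {2,3,8,9,10}:10  {3,5,7,9,10}:30  {3,6,8,9,10}:5  {3,7,8,9,10}:20  {4,6,8,9,10}:1  {5,7,8,9,10}:10  {6,7,8,9,10}:5
  |U|=6: {1,4,6,8,9,10}:1  {2,3,5,7,9,10}:90  {2,3,6,8,9,10}:15  {2,3,7,8,9,10}:60  {3,4,6,8,9,10}:6  {3,5,7,8,9,10}:60  {3,6,7,8,9,10}:30  {4,6,7,8,9,10}:6  {5,6,7,8,9,10}:15
  |U|=7: {0,1,4,6,8,9,10}:1  {1,3,4,6,8,9,10}:7  {1,4,6,7,8,9,10}:7  {2,3,4,6,8,9,10}:21  {2,3,5,7,8,9,10}:210  {2,3,6,7,8,9,10}:105  {3,4,6,7,8,9,10}:42  {3,5,6,7,8,9,10}:105  {4,5,6,7,8,9,10}:21
  |U|=8: {0,1,3,4,6,8,9,10}:8  {0,1,4,6,7,8,9,10}:8  {1,2,3,4,6,8,9,10}:28  {1,3,4,6,7,8,9,10}:56  {1,4,5,6,7,8,9,10}:28  {2,3,4,6,7,8,9,10}:168  {2,3,5,6,7,8,9,10}:420  {3,4,5,6,7,8,9,10}:168
  |U|=9: {0,1,2,3,4,6,8,9,10}:36  {0,1,3,4,6,7,8,9,10}:72  {0,1,4,5,6,7,8,9,10}:36  {1,2,3,4,6,7,8,9,10}:252  {1,3,4,5,6,7,8,9,10}:252  {2,3,4,5,6,7,8,9,10}:756
  start at 0(l): 1260
  start at 2(j): 360
  start at 5(k): 360
sum over floor = 1980

1980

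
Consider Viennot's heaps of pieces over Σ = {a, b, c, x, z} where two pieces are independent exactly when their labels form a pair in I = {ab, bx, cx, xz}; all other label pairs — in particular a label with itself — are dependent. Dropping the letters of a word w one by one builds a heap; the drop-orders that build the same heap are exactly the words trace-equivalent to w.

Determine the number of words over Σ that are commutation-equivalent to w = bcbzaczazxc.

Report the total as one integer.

0(b) covers ∅
1(c) covers 0:b
2(b) covers 1:c
3(z) covers 2:b
4(a) covers 3:z
5(c) covers 4:a
6(z) covers 5:c
7(a) covers 6:z
8(z) covers 7:a
9(x) covers 7:a
10(c) covers 8:z
floor of heap: 0:b
completions by unplaced set U, small U first (add the entries for U minus each lowest piece of U):
  |U|=1: {9}:1  {10}:1
  |U|=2: {8,10}:1  {9,10}:2
  |U|=3: {8,9,10}:3
  |U|=4: {7,8,9,10}:3
  |U|=5: {6,7,8,9,10}:3
  |U|=6: {5,6,7,8,9,10}:3
  |U|=7: {4,5,6,7,8,9,10}:3
  |U|=8: {3,4,5,6,7,8,9,10}:3
  |U|=9: {2,3,4,5,6,7,8,9,10}:3
  start at 0(b): 3

3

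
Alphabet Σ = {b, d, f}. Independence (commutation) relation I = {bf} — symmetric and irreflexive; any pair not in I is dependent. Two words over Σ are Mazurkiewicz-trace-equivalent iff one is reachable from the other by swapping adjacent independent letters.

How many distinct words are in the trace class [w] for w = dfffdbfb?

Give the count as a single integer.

piece 0:d — minimal
piece 1:f rests on {0:d}
piece 2:f rests on {1:f}
piece 3:f rests on {2:f}
piece 4:d rests on {3:f}
piece 5:b rests on {4:d}
piece 6:f rests on {4:d}
piece 7:b rests on {5:b}
minimal pieces: {0:d}
ways to finish when only these pieces remain (= sum over removing one remaining piece with nothing left below it):
  1 left: {6}→1  {7}→1
  2 left: {5,7}→1  {6,7}→2
  3 left: {5,6,7}→3
  4 left: {4,5,6,7}→3
  5 left: {3,4,5,6,7}→3
  6 left: {2,3,4,5,6,7}→3
  placing 0:d first → 3 extensions

3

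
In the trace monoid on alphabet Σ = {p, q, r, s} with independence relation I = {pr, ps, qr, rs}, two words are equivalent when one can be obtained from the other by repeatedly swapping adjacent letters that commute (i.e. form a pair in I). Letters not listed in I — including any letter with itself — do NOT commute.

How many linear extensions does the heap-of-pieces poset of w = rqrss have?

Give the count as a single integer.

0(r) covers ∅
1(q) covers ∅
2(r) covers 0:r
3(s) covers 1:q
4(s) covers 3:s
floor of heap: 0:r, 1:q
completions by unplaced set U, small U first (add the entries for U minus each lowest piece of U):
  |U|=1: {2}:1  {4}:1
  |U|=2: {0,2}:1  {2,4}:2  {3,4}:1
  |U|=3: {0,2,4}:3  {1,3,4}:1  {2,3,4}:3
  start at 0(r): 4
  start at 1(q): 6
sum over floor = 10

10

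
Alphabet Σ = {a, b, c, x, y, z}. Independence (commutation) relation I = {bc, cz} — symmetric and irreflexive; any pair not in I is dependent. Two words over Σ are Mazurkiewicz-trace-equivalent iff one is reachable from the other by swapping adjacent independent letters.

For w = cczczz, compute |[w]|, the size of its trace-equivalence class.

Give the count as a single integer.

piece 0:c — minimal
piece 1:c rests on {0:c}
piece 2:z — minimal
piece 3:c rests on {1:c}
piece 4:z rests on {2:z}
piece 5:z rests on {4:z}
minimal pieces: {0:c, 2:z}
ways to finish when only these pieces remain (= sum over removing one remaining piece with nothing left below it):
  1 left: {3}→1  {5}→1
  2 left: {1,3}→1  {3,5}→2  {4,5}→1
  3 left: {0,1,3}→1  {1,3,5}→3  {2,4,5}→1  {3,4,5}→3
  4 left: {0,1,3,5}→4  {1,3,4,5}→6  {2,3,4,5}→4
  placing 0:c first → 10 extensions
  placing 2:z first → 10 extensions
total linear extensions = 20

20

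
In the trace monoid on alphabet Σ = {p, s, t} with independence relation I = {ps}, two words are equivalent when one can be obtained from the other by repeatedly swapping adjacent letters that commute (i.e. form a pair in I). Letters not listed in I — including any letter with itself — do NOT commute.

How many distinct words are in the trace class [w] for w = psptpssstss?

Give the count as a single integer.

#0=p has no predecessor
#1=s has no predecessor
#2=p depends on [0:p]
#3=t depends on [1:s, 2:p]
#4=p depends on [3:t]
#5=s depends on [3:t]
#6=s depends on [5:s]
#7=s depends on [6:s]
#8=t depends on [4:p, 7:s]
#9=s depends on [8:t]
#10=s depends on [9:s]
sources: [0:p, 1:s]
N(rest) = Σ N(rest − s) over sources s of rest; N(one piece) = 1:
  size 1 → [10]=1
  size 2 → [9,10]=1
  size 3 → [8,9,10]=1
  size 4 → [4,8,9,10]=1  [7,8,9,10]=1
  size 5 → [4,7,8,9,10]=2  [6,7,8,9,10]=1
  size 6 → [4,6,7,8,9,10]=3  [5,6,7,8,9,10]=1
  size 7 → [4,5,6,7,8,9,10]=4
  size 8 → [3,4,5,6,7,8,9,10]=4
  size 9 → [1,3,4,5,6,7,8,9,10]=4  [2,3,4,5,6,7,8,9,10]=4
  first=0(p) contributes 8
  first=1(s) contributes 4
|[w]| = 12

12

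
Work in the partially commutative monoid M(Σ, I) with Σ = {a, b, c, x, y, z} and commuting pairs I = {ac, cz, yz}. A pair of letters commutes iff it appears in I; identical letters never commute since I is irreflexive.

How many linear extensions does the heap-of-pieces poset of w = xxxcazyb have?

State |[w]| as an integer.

5

drop 0:x onto floor
drop 1:x onto {0:x}
drop 2:x onto {1:x}
drop 3:c onto {2:x}
drop 4:a onto {2:x}
drop 5:z onto {4:a}
drop 6:y onto {3:c, 4:a}
drop 7:b onto {5:z, 6:y}
ground layer = {0:x}
drop-orders for the pieces not yet dropped (sum over which currently-grounded one goes next):
  1 to go: {7} 1
  2 to go: {5,7} 1  {6,7} 1
  3 to go: {3,6,7} 1  {5,6,7} 2
  4 to go: {3,5,6,7} 3  {4,5,6,7} 2
  5 to go: {3,4,5,6,7} 5
  6 to go: {2,3,4,5,6,7} 5
  if 0:x drops first: 5 orders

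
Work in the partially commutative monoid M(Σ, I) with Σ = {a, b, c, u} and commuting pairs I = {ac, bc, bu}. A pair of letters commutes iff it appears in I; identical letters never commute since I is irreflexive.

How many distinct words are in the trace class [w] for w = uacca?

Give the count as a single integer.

0(u) covers ∅
1(a) covers 0:u
2(c) covers 0:u
3(c) covers 2:c
4(a) covers 1:a
floor of heap: 0:u
completions by unplaced set U, small U first (add the entries for U minus each lowest piece of U):
  |U|=1: {3}:1  {4}:1
  |U|=2: {1,4}:1  {2,3}:1  {3,4}:2
  |U|=3: {1,3,4}:3  {2,3,4}:3
  start at 0(u): 6

6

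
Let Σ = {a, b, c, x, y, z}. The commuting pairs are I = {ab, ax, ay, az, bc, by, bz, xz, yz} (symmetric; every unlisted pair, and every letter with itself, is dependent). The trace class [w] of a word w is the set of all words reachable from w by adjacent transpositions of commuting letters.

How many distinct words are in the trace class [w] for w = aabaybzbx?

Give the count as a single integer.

#0=a has no predecessor
#1=a depends on [0:a]
#2=b has no predecessor
#3=a depends on [1:a]
#4=y has no predecessor
#5=b depends on [2:b]
#6=z has no predecessor
#7=b depends on [5:b]
#8=x depends on [4:y, 7:b]
sources: [0:a, 2:b, 4:y, 6:z]
N(rest) = Σ N(rest − s) over sources s of rest; N(one piece) = 1:
  size 1 → [3]=1  [6]=1  [8]=1
  size 2 → [1,3]=1  [3,6]=2  [3,8]=2  [4,8]=1  [6,8]=2  [7,8]=1
  size 3 → [0,1,3]=1  [1,3,6]=3  [1,3,8]=3  [3,4,8]=3  [3,6,8]=6  [3,7,8]=3  [4,6,8]=3  [4,7,8]=2  [5,7,8]=1  [6,7,8]=3
  size 4 → [0,1,3,6]=4  [0,1,3,8]=4  [1,3,4,8]=6  [1,3,6,8]=12  [1,3,7,8]=6  [2,5,7,8]=1  [3,4,6,8]=12  [3,4,7,8]=8  [3,5,7,8]=4  [3,6,7,8]=12  [4,5,7,8]=3  [4,6,7,8]=8  [5,6,7,8]=4
  size 5 → [0,1,3,4,8]=10  [0,1,3,6,8]=20  [0,1,3,7,8]=10  [1,3,4,6,8]=30  [1,3,4,7,8]=20  [1,3,5,7,8]=10  [1,3,6,7,8]=30  [2,3,5,7,8]=5  [2,4,5,7,8]=4  [2,5,6,7,8]=5  [3,4,5,7,8]=15  [3,4,6,7,8]=40  [3,5,6,7,8]=20  [4,5,6,7,8]=15
  size 6 → [0,1,3,4,6,8]=60  [0,1,3,4,7,8]=40  [0,1,3,5,7,8]=20  [0,1,3,6,7,8]=60  [1,2,3,5,7,8]=15  [1,3,4,5,7,8]=45  [1,3,4,6,7,8]=120  [1,3,5,6,7,8]=60  [2,3,4,5,7,8]=24  [2,3,5,6,7,8]=30  [2,4,5,6,7,8]=24  [3,4,5,6,7,8]=90
  size 7 → [0,1,2,3,5,7,8]=35  [0,1,3,4,5,7,8]=105  [0,1,3,4,6,7,8]=280  [0,1,3,5,6,7,8]=140  [1,2,3,4,5,7,8]=84  [1,2,3,5,6,7,8]=105  [1,3,4,5,6,7,8]=315  [2,3,4,5,6,7,8]=168
  first=0(a) contributes 672
  first=2(b) contributes 840
  first=4(y) contributes 280
  first=6(z) contributes 224
|[w]| = 2016

2016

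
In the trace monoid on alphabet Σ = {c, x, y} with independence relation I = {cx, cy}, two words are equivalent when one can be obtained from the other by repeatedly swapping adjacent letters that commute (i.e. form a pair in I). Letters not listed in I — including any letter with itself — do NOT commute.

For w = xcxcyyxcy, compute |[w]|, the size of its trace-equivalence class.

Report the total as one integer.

drop 0:x onto floor
drop 1:c onto floor
drop 2:x onto {0:x}
drop 3:c onto {1:c}
drop 4:y onto {2:x}
drop 5:y onto {4:y}
drop 6:x onto {5:y}
drop 7:c onto {3:c}
drop 8:y onto {6:x}
ground layer = {0:x, 1:c}
drop-orders for the pieces not yet dropped (sum over which currently-grounded one goes next):
  1 to go: {7} 1  {8} 1
  2 to go: {3,7} 1  {6,8} 1  {7,8} 2
  3 to go: {1,3,7} 1  {3,7,8} 3  {5,6,8} 1  {6,7,8} 3
  4 to go: {1,3,7,8} 4  {3,6,7,8} 6  {4,5,6,8} 1  {5,6,7,8} 4
  5 to go: {1,3,6,7,8} 10  {2,4,5,6,8} 1  {3,5,6,7,8} 10  {4,5,6,7,8} 5
  6 to go: {0,2,4,5,6,8} 1  {1,3,5,6,7,8} 20  {2,4,5,6,7,8} 6  {3,4,5,6,7,8} 15
  7 to go: {0,2,4,5,6,7,8} 7  {1,3,4,5,6,7,8} 35  {2,3,4,5,6,7,8} 21
  if 0:x drops first: 56 orders
  if 1:c drops first: 28 orders
heap linearizations: 84

84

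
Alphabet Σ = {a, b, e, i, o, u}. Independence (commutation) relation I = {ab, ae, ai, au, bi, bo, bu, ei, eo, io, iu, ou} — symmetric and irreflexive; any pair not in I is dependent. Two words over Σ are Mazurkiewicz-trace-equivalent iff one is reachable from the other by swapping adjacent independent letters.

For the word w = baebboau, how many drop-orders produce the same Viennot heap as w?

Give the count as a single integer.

168

0(b) covers ∅
1(a) covers ∅
2(e) covers 0:b
3(b) covers 2:e
4(b) covers 3:b
5(o) covers 1:a
6(a) covers 5:o
7(u) covers 2:e
floor of heap: 0:b, 1:a
completions by unplaced set U, small U first (add the entries for U minus each lowest piece of U):
  |U|=1: {4}:1  {6}:1  {7}:1
  |U|=2: {3,4}:1  {4,6}:2  {4,7}:2  {5,6}:1  {6,7}:2
  |U|=3: {1,5,6}:1  {3,4,6}:3  {3,4,7}:3  {4,5,6}:3  {4,6,7}:6  {5,6,7}:3
  |U|=4: {1,4,5,6}:4  {1,5,6,7}:4  {2,3,4,7}:3  {3,4,5,6}:6  {3,4,6,7}:12  {4,5,6,7}:12
  |U|=5: {0,2,3,4,7}:3  {1,3,4,5,6}:10  {1,4,5,6,7}:20  {2,3,4,6,7}:15  {3,4,5,6,7}:30
  |U|=6: {0,2,3,4,6,7}:18  {1,3,4,5,6,7}:60  {2,3,4,5,6,7}:45
  start at 0(b): 105
  start at 1(a): 63
sum over floor = 168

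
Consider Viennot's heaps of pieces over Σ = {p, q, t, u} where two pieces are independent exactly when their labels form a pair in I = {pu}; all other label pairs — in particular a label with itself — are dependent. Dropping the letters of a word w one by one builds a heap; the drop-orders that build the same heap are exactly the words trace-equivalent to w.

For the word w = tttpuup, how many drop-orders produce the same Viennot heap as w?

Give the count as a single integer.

piece 0:t — minimal
piece 1:t rests on {0:t}
piece 2:t rests on {1:t}
piece 3:p rests on {2:t}
piece 4:u rests on {2:t}
piece 5:u rests on {4:u}
piece 6:p rests on {3:p}
minimal pieces: {0:t}
ways to finish when only these pieces remain (= sum over removing one remaining piece with nothing left below it):
  1 left: {5}→1  {6}→1
  2 left: {3,6}→1  {4,5}→1  {5,6}→2
  3 left: {3,5,6}→3  {4,5,6}→3
  4 left: {3,4,5,6}→6
  5 left: {2,3,4,5,6}→6
  placing 0:t first → 6 extensions

6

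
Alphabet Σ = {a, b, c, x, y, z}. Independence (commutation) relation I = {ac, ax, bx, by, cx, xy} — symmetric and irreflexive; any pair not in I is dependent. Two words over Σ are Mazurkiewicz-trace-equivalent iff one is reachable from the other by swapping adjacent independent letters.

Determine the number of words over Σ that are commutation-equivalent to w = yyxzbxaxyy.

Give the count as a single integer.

0(y) covers ∅
1(y) covers 0:y
2(x) covers ∅
3(z) covers 1:y, 2:x
4(b) covers 3:z
5(x) covers 3:z
6(a) covers 4:b
7(x) covers 5:x
8(y) covers 6:a
9(y) covers 8:y
floor of heap: 0:y, 2:x
completions by unplaced set U, small U first (add the entries for U minus each lowest piece of U):
  |U|=1: {7}:1  {9}:1
  |U|=2: {5,7}:1  {7,9}:2  {8,9}:1
  |U|=3: {5,7,9}:3  {6,8,9}:1  {7,8,9}:3
  |U|=4: {4,6,8,9}:1  {5,7,8,9}:6  {6,7,8,9}:4
  |U|=5: {4,6,7,8,9}:5  {5,6,7,8,9}:10
  |U|=6: {4,5,6,7,8,9}:15
  |U|=7: {3,4,5,6,7,8,9}:15
  |U|=8: {1,3,4,5,6,7,8,9}:15  {2,3,4,5,6,7,8,9}:15
  start at 0(y): 30
  start at 2(x): 15
sum over floor = 45

45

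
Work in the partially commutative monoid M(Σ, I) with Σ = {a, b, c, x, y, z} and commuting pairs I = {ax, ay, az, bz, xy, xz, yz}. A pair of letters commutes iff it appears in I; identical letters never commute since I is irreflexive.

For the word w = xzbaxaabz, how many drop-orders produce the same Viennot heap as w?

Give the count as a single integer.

144

0(x) covers ∅
1(z) covers ∅
2(b) covers 0:x
3(a) covers 2:b
4(x) covers 2:b
5(a) covers 3:a
6(a) covers 5:a
7(b) covers 4:x, 6:a
8(z) covers 1:z
floor of heap: 0:x, 1:z
completions by unplaced set U, small U first (add the entries for U minus each lowest piece of U):
  |U|=1: {7}:1  {8}:1
  |U|=2: {1,8}:1  {4,7}:1  {6,7}:1  {7,8}:2
  |U|=3: {1,7,8}:3  {4,6,7}:2  {4,7,8}:3  {5,6,7}:1  {6,7,8}:3
  |U|=4: {1,4,7,8}:6  {1,6,7,8}:6  {3,5,6,7}:1  {4,5,6,7}:3  {4,6,7,8}:8  {5,6,7,8}:4
  |U|=5: {1,4,6,7,8}:20  {1,5,6,7,8}:10  {3,4,5,6,7}:4  {3,5,6,7,8}:5  {4,5,6,7,8}:15
  |U|=6: {1,3,5,6,7,8}:15  {1,4,5,6,7,8}:45  {2,3,4,5,6,7}:4  {3,4,5,6,7,8}:24
  |U|=7: {0,2,3,4,5,6,7}:4  {1,3,4,5,6,7,8}:84  {2,3,4,5,6,7,8}:28
  start at 0(x): 112
  start at 1(z): 32
sum over floor = 144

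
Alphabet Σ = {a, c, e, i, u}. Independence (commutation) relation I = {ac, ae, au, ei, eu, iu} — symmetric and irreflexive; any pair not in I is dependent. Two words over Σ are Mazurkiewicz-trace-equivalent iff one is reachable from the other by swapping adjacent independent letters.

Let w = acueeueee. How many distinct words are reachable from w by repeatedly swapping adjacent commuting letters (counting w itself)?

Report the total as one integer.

189

piece 0:a — minimal
piece 1:c — minimal
piece 2:u rests on {1:c}
piece 3:e rests on {1:c}
piece 4:e rests on {3:e}
piece 5:u rests on {2:u}
piece 6:e rests on {4:e}
piece 7:e rests on {6:e}
piece 8:e rests on {7:e}
minimal pieces: {0:a, 1:c}
ways to finish when only these pieces remain (= sum over removing one remaining piece with nothing left below it):
  1 left: {0}→1  {5}→1  {8}→1
  2 left: {0,5}→2  {0,8}→2  {2,5}→1  {5,8}→2  {7,8}→1
  3 left: {0,2,5}→3  {0,5,8}→6  {0,7,8}→3  {2,5,8}→3  {5,7,8}→3  {6,7,8}→1
  4 left: {0,2,5,8}→12  {0,5,7,8}→12  {0,6,7,8}→4  {2,5,7,8}→6  {4,6,7,8}→1  {5,6,7,8}→4
  5 left: {0,2,5,7,8}→30  {0,4,6,7,8}→5  {0,5,6,7,8}→20  {2,5,6,7,8}→10  {3,4,6,7,8}→1  {4,5,6,7,8}→5
  6 left: {0,2,5,6,7,8}→60  {0,3,4,6,7,8}→6  {0,4,5,6,7,8}→30  {2,4,5,6,7,8}→15  {3,4,5,6,7,8}→6
  7 left: {0,2,4,5,6,7,8}→105  {0,3,4,5,6,7,8}→42  {2,3,4,5,6,7,8}→21
  placing 0:a first → 21 extensions
  placing 1:c first → 168 extensions
total linear extensions = 189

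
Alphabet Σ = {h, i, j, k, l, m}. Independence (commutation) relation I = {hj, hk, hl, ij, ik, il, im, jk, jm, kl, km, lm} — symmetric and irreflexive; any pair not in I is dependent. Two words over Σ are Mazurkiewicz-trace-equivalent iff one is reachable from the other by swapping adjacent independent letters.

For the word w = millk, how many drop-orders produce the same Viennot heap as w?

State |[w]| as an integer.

60

#0=m has no predecessor
#1=i has no predecessor
#2=l has no predecessor
#3=l depends on [2:l]
#4=k has no predecessor
sources: [0:m, 1:i, 2:l, 4:k]
N(rest) = Σ N(rest − s) over sources s of rest; N(one piece) = 1:
  size 1 → [0]=1  [1]=1  [3]=1  [4]=1
  size 2 → [0,1]=2  [0,3]=2  [0,4]=2  [1,3]=2  [1,4]=2  [2,3]=1  [3,4]=2
  size 3 → [0,1,3]=6  [0,1,4]=6  [0,2,3]=3  [0,3,4]=6  [1,2,3]=3  [1,3,4]=6  [2,3,4]=3
  first=0(m) contributes 12
  first=1(i) contributes 12
  first=2(l) contributes 24
  first=4(k) contributes 12
|[w]| = 60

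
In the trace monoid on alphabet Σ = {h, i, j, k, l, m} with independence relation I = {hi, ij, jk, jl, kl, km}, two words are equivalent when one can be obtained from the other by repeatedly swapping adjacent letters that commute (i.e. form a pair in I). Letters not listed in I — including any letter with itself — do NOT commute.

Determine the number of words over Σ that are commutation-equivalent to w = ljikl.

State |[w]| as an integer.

10

#0=l has no predecessor
#1=j has no predecessor
#2=i depends on [0:l]
#3=k depends on [2:i]
#4=l depends on [2:i]
sources: [0:l, 1:j]
N(rest) = Σ N(rest − s) over sources s of rest; N(one piece) = 1:
  size 1 → [1]=1  [3]=1  [4]=1
  size 2 → [1,3]=2  [1,4]=2  [3,4]=2
  size 3 → [1,3,4]=6  [2,3,4]=2
  first=0(l) contributes 8
  first=1(j) contributes 2
|[w]| = 10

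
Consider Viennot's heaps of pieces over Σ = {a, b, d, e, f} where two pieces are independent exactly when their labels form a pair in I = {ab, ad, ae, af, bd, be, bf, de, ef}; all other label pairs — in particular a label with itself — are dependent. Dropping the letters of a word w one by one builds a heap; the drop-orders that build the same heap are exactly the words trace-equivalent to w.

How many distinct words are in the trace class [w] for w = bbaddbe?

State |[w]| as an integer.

420

0(b) covers ∅
1(b) covers 0:b
2(a) covers ∅
3(d) covers ∅
4(d) covers 3:d
5(b) covers 1:b
6(e) covers ∅
floor of heap: 0:b, 2:a, 3:d, 6:e
completions by unplaced set U, small U first (add the entries for U minus each lowest piece of U):
  |U|=1: {2}:1  {4}:1  {5}:1  {6}:1
  |U|=2: {1,5}:1  {2,4}:2  {2,5}:2  {2,6}:2  {3,4}:1  {4,5}:2  {4,6}:2  {5,6}:2
  |U|=3: {0,1,5}:1  {1,2,5}:3  {1,4,5}:3  {1,5,6}:3  {2,3,4}:3  {2,4,5}:6  {2,4,6}:6  {2,5,6}:6  {3,4,5}:3  {3,4,6}:3  {4,5,6}:6
  |U|=4: {0,1,2,5}:4  {0,1,4,5}:4  {0,1,5,6}:4  {1,2,4,5}:12  {1,2,5,6}:12  {1,3,4,5}:6  {1,4,5,6}:12  {2,3,4,5}:12  {2,3,4,6}:12  {2,4,5,6}:24  {3,4,5,6}:12
  |U|=5: {0,1,2,4,5}:20  {0,1,2,5,6}:20  {0,1,3,4,5}:10  {0,1,4,5,6}:20  {1,2,3,4,5}:30  {1,2,4,5,6}:60  {1,3,4,5,6}:30  {2,3,4,5,6}:60
  start at 0(b): 180
  start at 2(a): 60
  start at 3(d): 120
  start at 6(e): 60
sum over floor = 420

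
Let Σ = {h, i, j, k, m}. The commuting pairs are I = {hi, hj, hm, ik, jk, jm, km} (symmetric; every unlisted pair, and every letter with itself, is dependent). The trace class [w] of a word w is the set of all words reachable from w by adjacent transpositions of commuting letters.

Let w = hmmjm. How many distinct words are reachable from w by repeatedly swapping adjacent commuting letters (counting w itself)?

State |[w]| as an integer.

20

drop 0:h onto floor
drop 1:m onto floor
drop 2:m onto {1:m}
drop 3:j onto floor
drop 4:m onto {2:m}
ground layer = {0:h, 1:m, 3:j}
drop-orders for the pieces not yet dropped (sum over which currently-grounded one goes next):
  1 to go: {0} 1  {3} 1  {4} 1
  2 to go: {0,3} 2  {0,4} 2  {2,4} 1  {3,4} 2
  3 to go: {0,2,4} 3  {0,3,4} 6  {1,2,4} 1  {2,3,4} 3
  if 0:h drops first: 4 orders
  if 1:m drops first: 12 orders
  if 3:j drops first: 4 orders
heap linearizations: 20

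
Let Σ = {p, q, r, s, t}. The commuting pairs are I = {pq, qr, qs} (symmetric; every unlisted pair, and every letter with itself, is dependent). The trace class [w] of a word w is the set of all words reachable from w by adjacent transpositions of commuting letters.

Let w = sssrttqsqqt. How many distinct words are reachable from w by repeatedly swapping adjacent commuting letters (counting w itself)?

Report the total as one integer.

#0=s has no predecessor
#1=s depends on [0:s]
#2=s depends on [1:s]
#3=r depends on [2:s]
#4=t depends on [3:r]
#5=t depends on [4:t]
#6=q depends on [5:t]
#7=s depends on [5:t]
#8=q depends on [6:q]
#9=q depends on [8:q]
#10=t depends on [7:s, 9:q]
sources: [0:s]
N(rest) = Σ N(rest − s) over sources s of rest; N(one piece) = 1:
  size 1 → [10]=1
  size 2 → [7,10]=1  [9,10]=1
  size 3 → [7,9,10]=2  [8,9,10]=1
  size 4 → [6,8,9,10]=1  [7,8,9,10]=3
  size 5 → [6,7,8,9,10]=4
  size 6 → [5,6,7,8,9,10]=4
  size 7 → [4,5,6,7,8,9,10]=4
  size 8 → [3,4,5,6,7,8,9,10]=4
  size 9 → [2,3,4,5,6,7,8,9,10]=4
  first=0(s) contributes 4

4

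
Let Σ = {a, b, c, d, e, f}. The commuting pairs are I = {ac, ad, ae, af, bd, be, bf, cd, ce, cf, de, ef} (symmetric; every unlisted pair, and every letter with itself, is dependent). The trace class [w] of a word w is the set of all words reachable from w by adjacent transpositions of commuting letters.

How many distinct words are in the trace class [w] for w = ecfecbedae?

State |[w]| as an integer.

piece 0:e — minimal
piece 1:c — minimal
piece 2:f — minimal
piece 3:e rests on {0:e}
piece 4:c rests on {1:c}
piece 5:b rests on {4:c}
piece 6:e rests on {3:e}
piece 7:d rests on {2:f}
piece 8:a rests on {5:b}
piece 9:e rests on {6:e}
minimal pieces: {0:e, 1:c, 2:f}
ways to finish when only these pieces remain (= sum over removing one remaining piece with nothing left below it):
  1 left: {7}→1  {8}→1  {9}→1
  2 left: {2,7}→1  {5,8}→1  {6,9}→1  {7,8}→2  {7,9}→2  {8,9}→2
  3 left: {2,7,8}→3  {2,7,9}→3  {3,6,9}→1  {4,5,8}→1  {5,7,8}→3  {5,8,9}→3  {6,7,9}→3  {6,8,9}→3  {7,8,9}→6
  4 left: {0,3,6,9}→1  {1,4,5,8}→1  {2,5,7,8}→6  {2,6,7,9}→6  {2,7,8,9}→12  {3,6,7,9}→4  {3,6,8,9}→4  {4,5,7,8}→4  {4,5,8,9}→4  {5,6,8,9}→6  {5,7,8,9}→12  {6,7,8,9}→12
  5 left: {0,3,6,7,9}→5  {0,3,6,8,9}→5  {1,4,5,7,8}→5  {1,4,5,8,9}→5  {2,3,6,7,9}→10  {2,4,5,7,8}→10  {2,5,7,8,9}→30  {2,6,7,8,9}→30  {3,5,6,8,9}→10  {3,6,7,8,9}→20  {4,5,6,8,9}→10  {4,5,7,8,9}→20  {5,6,7,8,9}→30
  6 left: {0,2,3,6,7,9}→15  {0,3,5,6,8,9}→15  {0,3,6,7,8,9}→30  {1,2,4,5,7,8}→15  {1,4,5,6,8,9}→15  {1,4,5,7,8,9}→30  {2,3,6,7,8,9}→60  {2,4,5,7,8,9}→60  {2,5,6,7,8,9}→90  {3,4,5,6,8,9}→20  {3,5,6,7,8,9}→60  {4,5,6,7,8,9}→60
  7 left: {0,2,3,6,7,8,9}→105  {0,3,4,5,6,8,9}→35  {0,3,5,6,7,8,9}→105  {1,2,4,5,7,8,9}→105  {1,3,4,5,6,8,9}→35  {1,4,5,6,7,8,9}→105  {2,3,5,6,7,8,9}→210  {2,4,5,6,7,8,9}→210  {3,4,5,6,7,8,9}→140
  8 left: {0,1,3,4,5,6,8,9}→70  {0,2,3,5,6,7,8,9}→420  {0,3,4,5,6,7,8,9}→280  {1,2,4,5,6,7,8,9}→420  {1,3,4,5,6,7,8,9}→280  {2,3,4,5,6,7,8,9}→560
  placing 0:e first → 1260 extensions
  placing 1:c first → 1260 extensions
  placing 2:f first → 630 extensions
total linear extensions = 3150

3150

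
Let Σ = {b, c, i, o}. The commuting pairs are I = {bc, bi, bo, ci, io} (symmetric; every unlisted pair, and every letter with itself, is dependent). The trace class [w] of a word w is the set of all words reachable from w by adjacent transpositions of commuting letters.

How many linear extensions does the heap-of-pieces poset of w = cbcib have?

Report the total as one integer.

30

0(c) covers ∅
1(b) covers ∅
2(c) covers 0:c
3(i) covers ∅
4(b) covers 1:b
floor of heap: 0:c, 1:b, 3:i
completions by unplaced set U, small U first (add the entries for U minus each lowest piece of U):
  |U|=1: {2}:1  {3}:1  {4}:1
  |U|=2: {0,2}:1  {1,4}:1  {2,3}:2  {2,4}:2  {3,4}:2
  |U|=3: {0,2,3}:3  {0,2,4}:3  {1,2,4}:3  {1,3,4}:3  {2,3,4}:6
  start at 0(c): 12
  start at 1(b): 12
  start at 3(i): 6
sum over floor = 30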